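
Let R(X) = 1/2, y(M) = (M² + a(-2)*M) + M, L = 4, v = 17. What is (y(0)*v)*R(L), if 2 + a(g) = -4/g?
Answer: 0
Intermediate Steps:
a(g) = -2 - 4/g
y(M) = M + M² (y(M) = (M² + (-2 - 4/(-2))*M) + M = (M² + (-2 - 4*(-½))*M) + M = (M² + (-2 + 2)*M) + M = (M² + 0*M) + M = (M² + 0) + M = M² + M = M + M²)
R(X) = ½
(y(0)*v)*R(L) = ((0*(1 + 0))*17)*(½) = ((0*1)*17)*(½) = (0*17)*(½) = 0*(½) = 0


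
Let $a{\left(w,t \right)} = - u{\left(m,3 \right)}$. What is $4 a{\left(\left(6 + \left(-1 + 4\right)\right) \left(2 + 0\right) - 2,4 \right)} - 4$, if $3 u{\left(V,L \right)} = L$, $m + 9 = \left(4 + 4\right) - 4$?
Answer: $-8$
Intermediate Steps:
$m = -5$ ($m = -9 + \left(\left(4 + 4\right) - 4\right) = -9 + \left(8 - 4\right) = -9 + 4 = -5$)
$u{\left(V,L \right)} = \frac{L}{3}$
$a{\left(w,t \right)} = -1$ ($a{\left(w,t \right)} = - \frac{3}{3} = \left(-1\right) 1 = -1$)
$4 a{\left(\left(6 + \left(-1 + 4\right)\right) \left(2 + 0\right) - 2,4 \right)} - 4 = 4 \left(-1\right) - 4 = -4 - 4 = -8$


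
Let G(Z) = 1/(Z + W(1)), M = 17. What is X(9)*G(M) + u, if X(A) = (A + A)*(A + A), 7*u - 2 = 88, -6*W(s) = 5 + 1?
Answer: 927/28 ≈ 33.107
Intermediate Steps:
W(s) = -1 (W(s) = -(5 + 1)/6 = -⅙*6 = -1)
G(Z) = 1/(-1 + Z) (G(Z) = 1/(Z - 1) = 1/(-1 + Z))
u = 90/7 (u = 2/7 + (⅐)*88 = 2/7 + 88/7 = 90/7 ≈ 12.857)
X(A) = 4*A² (X(A) = (2*A)*(2*A) = 4*A²)
X(9)*G(M) + u = (4*9²)/(-1 + 17) + 90/7 = (4*81)/16 + 90/7 = 324*(1/16) + 90/7 = 81/4 + 90/7 = 927/28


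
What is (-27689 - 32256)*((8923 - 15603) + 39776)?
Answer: -1983939720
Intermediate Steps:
(-27689 - 32256)*((8923 - 15603) + 39776) = -59945*(-6680 + 39776) = -59945*33096 = -1983939720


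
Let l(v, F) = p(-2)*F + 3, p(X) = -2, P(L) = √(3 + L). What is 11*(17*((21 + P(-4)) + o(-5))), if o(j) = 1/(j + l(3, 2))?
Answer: 23375/6 + 187*I ≈ 3895.8 + 187.0*I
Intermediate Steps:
l(v, F) = 3 - 2*F (l(v, F) = -2*F + 3 = 3 - 2*F)
o(j) = 1/(-1 + j) (o(j) = 1/(j + (3 - 2*2)) = 1/(j + (3 - 4)) = 1/(j - 1) = 1/(-1 + j))
11*(17*((21 + P(-4)) + o(-5))) = 11*(17*((21 + √(3 - 4)) + 1/(-1 - 5))) = 11*(17*((21 + √(-1)) + 1/(-6))) = 11*(17*((21 + I) - ⅙)) = 11*(17*(125/6 + I)) = 11*(2125/6 + 17*I) = 23375/6 + 187*I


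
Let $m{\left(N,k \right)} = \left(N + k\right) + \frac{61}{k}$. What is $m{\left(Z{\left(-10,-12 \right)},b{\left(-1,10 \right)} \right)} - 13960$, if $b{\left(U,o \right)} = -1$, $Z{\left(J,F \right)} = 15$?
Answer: $-14007$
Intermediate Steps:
$m{\left(N,k \right)} = N + k + \frac{61}{k}$
$m{\left(Z{\left(-10,-12 \right)},b{\left(-1,10 \right)} \right)} - 13960 = \left(15 - 1 + \frac{61}{-1}\right) - 13960 = \left(15 - 1 + 61 \left(-1\right)\right) - 13960 = \left(15 - 1 - 61\right) - 13960 = -47 - 13960 = -14007$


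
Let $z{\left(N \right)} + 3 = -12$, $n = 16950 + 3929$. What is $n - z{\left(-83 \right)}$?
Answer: $20894$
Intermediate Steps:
$n = 20879$
$z{\left(N \right)} = -15$ ($z{\left(N \right)} = -3 - 12 = -15$)
$n - z{\left(-83 \right)} = 20879 - -15 = 20879 + 15 = 20894$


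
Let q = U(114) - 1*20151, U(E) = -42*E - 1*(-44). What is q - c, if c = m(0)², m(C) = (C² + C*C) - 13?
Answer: -25064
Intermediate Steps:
m(C) = -13 + 2*C² (m(C) = (C² + C²) - 13 = 2*C² - 13 = -13 + 2*C²)
U(E) = 44 - 42*E (U(E) = -42*E + 44 = 44 - 42*E)
q = -24895 (q = (44 - 42*114) - 1*20151 = (44 - 4788) - 20151 = -4744 - 20151 = -24895)
c = 169 (c = (-13 + 2*0²)² = (-13 + 2*0)² = (-13 + 0)² = (-13)² = 169)
q - c = -24895 - 1*169 = -24895 - 169 = -25064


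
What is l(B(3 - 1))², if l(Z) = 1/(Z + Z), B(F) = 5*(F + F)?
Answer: 1/1600 ≈ 0.00062500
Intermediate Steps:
B(F) = 10*F (B(F) = 5*(2*F) = 10*F)
l(Z) = 1/(2*Z)
l(B(3 - 1))² = (1/(2*((10*(3 - 1)))))² = (1/(2*((10*2))))² = ((½)/20)² = ((½)*(1/20))² = (1/40)² = 1/1600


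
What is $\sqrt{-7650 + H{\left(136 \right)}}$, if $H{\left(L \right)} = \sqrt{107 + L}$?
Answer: $3 \sqrt{-850 + \sqrt{3}} \approx 87.375 i$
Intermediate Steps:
$\sqrt{-7650 + H{\left(136 \right)}} = \sqrt{-7650 + \sqrt{107 + 136}} = \sqrt{-7650 + \sqrt{243}} = \sqrt{-7650 + 9 \sqrt{3}}$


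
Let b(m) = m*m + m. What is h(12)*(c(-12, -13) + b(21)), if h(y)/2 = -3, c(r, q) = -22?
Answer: -2640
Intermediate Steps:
b(m) = m + m² (b(m) = m² + m = m + m²)
h(y) = -6 (h(y) = 2*(-3) = -6)
h(12)*(c(-12, -13) + b(21)) = -6*(-22 + 21*(1 + 21)) = -6*(-22 + 21*22) = -6*(-22 + 462) = -6*440 = -2640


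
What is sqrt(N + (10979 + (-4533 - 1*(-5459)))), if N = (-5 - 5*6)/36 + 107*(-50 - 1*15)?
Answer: sqrt(178165)/6 ≈ 70.349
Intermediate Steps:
N = -250415/36 (N = (-5 - 30)*(1/36) + 107*(-50 - 15) = -35*1/36 + 107*(-65) = -35/36 - 6955 = -250415/36 ≈ -6956.0)
sqrt(N + (10979 + (-4533 - 1*(-5459)))) = sqrt(-250415/36 + (10979 + (-4533 - 1*(-5459)))) = sqrt(-250415/36 + (10979 + (-4533 + 5459))) = sqrt(-250415/36 + (10979 + 926)) = sqrt(-250415/36 + 11905) = sqrt(178165/36) = sqrt(178165)/6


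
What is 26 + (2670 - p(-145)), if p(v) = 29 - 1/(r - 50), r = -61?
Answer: 296036/111 ≈ 2667.0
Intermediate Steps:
p(v) = 3220/111 (p(v) = 29 - 1/(-61 - 50) = 29 - 1/(-111) = 29 - 1*(-1/111) = 29 + 1/111 = 3220/111)
26 + (2670 - p(-145)) = 26 + (2670 - 1*3220/111) = 26 + (2670 - 3220/111) = 26 + 293150/111 = 296036/111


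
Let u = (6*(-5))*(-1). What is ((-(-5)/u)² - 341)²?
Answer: 150675625/1296 ≈ 1.1626e+5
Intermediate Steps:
u = 30 (u = -30*(-1) = 30)
((-(-5)/u)² - 341)² = ((-(-5)/30)² - 341)² = ((-1*(-⅙))² - 341)² = ((⅙)² - 341)² = (1/36 - 341)² = (-12275/36)² = 150675625/1296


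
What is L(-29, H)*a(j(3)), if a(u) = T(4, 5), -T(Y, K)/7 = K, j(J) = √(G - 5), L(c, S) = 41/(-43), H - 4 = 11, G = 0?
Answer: 1435/43 ≈ 33.372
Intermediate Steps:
H = 15 (H = 4 + 11 = 15)
L(c, S) = -41/43 (L(c, S) = 41*(-1/43) = -41/43)
j(J) = I*√5 (j(J) = √(0 - 5) = √(-5) = I*√5)
T(Y, K) = -7*K
a(u) = -35 (a(u) = -7*5 = -35)
L(-29, H)*a(j(3)) = -41/43*(-35) = 1435/43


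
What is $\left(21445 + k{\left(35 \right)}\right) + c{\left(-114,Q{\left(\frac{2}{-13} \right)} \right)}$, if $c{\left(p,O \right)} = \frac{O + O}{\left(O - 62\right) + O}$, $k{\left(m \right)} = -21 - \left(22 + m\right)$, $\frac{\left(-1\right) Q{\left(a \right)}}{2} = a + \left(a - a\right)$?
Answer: $\frac{8525429}{399} \approx 21367.0$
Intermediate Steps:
$Q{\left(a \right)} = - 2 a$ ($Q{\left(a \right)} = - 2 \left(a + \left(a - a\right)\right) = - 2 \left(a + 0\right) = - 2 a$)
$k{\left(m \right)} = -43 - m$
$c{\left(p,O \right)} = \frac{2 O}{-62 + 2 O}$ ($c{\left(p,O \right)} = \frac{2 O}{\left(-62 + O\right) + O} = \frac{2 O}{-62 + 2 O}$)
$\left(21445 + k{\left(35 \right)}\right) + c{\left(-114,Q{\left(\frac{2}{-13} \right)} \right)} = \left(21445 - 78\right) + \frac{\left(-2\right) \frac{2}{-13}}{-31 - 2 \frac{2}{-13}} = \left(21445 - 78\right) + \frac{\left(-2\right) 2 \left(- \frac{1}{13}\right)}{-31 - 2 \cdot 2 \left(- \frac{1}{13}\right)} = \left(21445 - 78\right) + \frac{\left(-2\right) \left(- \frac{2}{13}\right)}{-31 - - \frac{4}{13}} = 21367 + \frac{4}{13 \left(-31 + \frac{4}{13}\right)} = 21367 + \frac{4}{13 \left(- \frac{399}{13}\right)} = 21367 + \frac{4}{13} \left(- \frac{13}{399}\right) = 21367 - \frac{4}{399} = \frac{8525429}{399}$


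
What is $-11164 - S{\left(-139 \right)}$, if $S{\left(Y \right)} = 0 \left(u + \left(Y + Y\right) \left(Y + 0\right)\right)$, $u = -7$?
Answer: $-11164$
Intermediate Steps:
$S{\left(Y \right)} = 0$ ($S{\left(Y \right)} = 0 \left(-7 + \left(Y + Y\right) \left(Y + 0\right)\right) = 0 \left(-7 + 2 Y Y\right) = 0 \left(-7 + 2 Y^{2}\right) = 0$)
$-11164 - S{\left(-139 \right)} = -11164 - 0 = -11164 + 0 = -11164$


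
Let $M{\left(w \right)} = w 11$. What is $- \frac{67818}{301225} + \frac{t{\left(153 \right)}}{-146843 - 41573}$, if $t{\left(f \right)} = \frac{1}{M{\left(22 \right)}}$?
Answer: $- \frac{3092275402921}{13734857523200} \approx -0.22514$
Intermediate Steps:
$M{\left(w \right)} = 11 w$
$t{\left(f \right)} = \frac{1}{242}$ ($t{\left(f \right)} = \frac{1}{11 \cdot 22} = \frac{1}{242}$)
$- \frac{67818}{301225} + \frac{t{\left(153 \right)}}{-146843 - 41573} = - \frac{67818}{301225} + \frac{1}{242 \left(-146843 - 41573\right)} = \left(-67818\right) \frac{1}{301225} + \frac{1}{242 \left(-146843 - 41573\right)} = - \frac{67818}{301225} + \frac{1}{242 \left(-188416\right)} = - \frac{67818}{301225} + \frac{1}{242} \left(- \frac{1}{188416}\right) = - \frac{67818}{301225} - \frac{1}{45596672} = - \frac{3092275402921}{13734857523200}$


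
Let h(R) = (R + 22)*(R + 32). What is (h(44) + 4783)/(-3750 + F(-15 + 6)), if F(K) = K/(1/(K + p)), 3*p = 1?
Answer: -9799/3672 ≈ -2.6686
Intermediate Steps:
p = 1/3 (p = (1/3)*1 = 1/3 ≈ 0.33333)
h(R) = (22 + R)*(32 + R)
F(K) = K*(1/3 + K) (F(K) = K/(1/(K + 1/3)) = K/(1/(1/3 + K)) = K*(1/3 + K))
(h(44) + 4783)/(-3750 + F(-15 + 6)) = ((704 + 44**2 + 54*44) + 4783)/(-3750 + (-15 + 6)*(1/3 + (-15 + 6))) = ((704 + 1936 + 2376) + 4783)/(-3750 - 9*(1/3 - 9)) = (5016 + 4783)/(-3750 - 9*(-26/3)) = 9799/(-3750 + 78) = 9799/(-3672) = 9799*(-1/3672) = -9799/3672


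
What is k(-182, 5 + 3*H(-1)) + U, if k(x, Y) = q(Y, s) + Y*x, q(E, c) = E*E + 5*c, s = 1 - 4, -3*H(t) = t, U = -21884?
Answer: -22955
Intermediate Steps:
H(t) = -t/3
s = -3
q(E, c) = E² + 5*c
k(x, Y) = -15 + Y² + Y*x (k(x, Y) = (Y² + 5*(-3)) + Y*x = (Y² - 15) + Y*x = (-15 + Y²) + Y*x = -15 + Y² + Y*x)
k(-182, 5 + 3*H(-1)) + U = (-15 + (5 + 3*(-⅓*(-1)))² + (5 + 3*(-⅓*(-1)))*(-182)) - 21884 = (-15 + (5 + 3*(⅓))² + (5 + 3*(⅓))*(-182)) - 21884 = (-15 + (5 + 1)² + (5 + 1)*(-182)) - 21884 = (-15 + 6² + 6*(-182)) - 21884 = (-15 + 36 - 1092) - 21884 = -1071 - 21884 = -22955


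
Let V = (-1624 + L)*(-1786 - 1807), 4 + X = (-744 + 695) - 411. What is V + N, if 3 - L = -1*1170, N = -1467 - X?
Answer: 1619440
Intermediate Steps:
X = -464 (X = -4 + ((-744 + 695) - 411) = -4 + (-49 - 411) = -4 - 460 = -464)
N = -1003 (N = -1467 - 1*(-464) = -1467 + 464 = -1003)
L = 1173 (L = 3 - (-1)*1170 = 3 - 1*(-1170) = 3 + 1170 = 1173)
V = 1620443 (V = (-1624 + 1173)*(-1786 - 1807) = -451*(-3593) = 1620443)
V + N = 1620443 - 1003 = 1619440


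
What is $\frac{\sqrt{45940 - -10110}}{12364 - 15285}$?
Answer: $- \frac{5 \sqrt{2242}}{2921} \approx -0.081051$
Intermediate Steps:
$\frac{\sqrt{45940 - -10110}}{12364 - 15285} = \frac{\sqrt{45940 + \left(-66 + 10176\right)}}{12364 - 15285} = \frac{\sqrt{45940 + 10110}}{-2921} = \sqrt{56050} \left(- \frac{1}{2921}\right) = 5 \sqrt{2242} \left(- \frac{1}{2921}\right) = - \frac{5 \sqrt{2242}}{2921}$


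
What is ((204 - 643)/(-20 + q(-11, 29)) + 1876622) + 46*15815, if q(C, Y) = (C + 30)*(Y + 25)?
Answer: 2619736233/1006 ≈ 2.6041e+6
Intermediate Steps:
q(C, Y) = (25 + Y)*(30 + C) (q(C, Y) = (30 + C)*(25 + Y) = (25 + Y)*(30 + C))
((204 - 643)/(-20 + q(-11, 29)) + 1876622) + 46*15815 = ((204 - 643)/(-20 + (750 + 25*(-11) + 30*29 - 11*29)) + 1876622) + 46*15815 = (-439/(-20 + (750 - 275 + 870 - 319)) + 1876622) + 727490 = (-439/(-20 + 1026) + 1876622) + 727490 = (-439/1006 + 1876622) + 727490 = 1887881293/1006 + 727490 = 2619736233/1006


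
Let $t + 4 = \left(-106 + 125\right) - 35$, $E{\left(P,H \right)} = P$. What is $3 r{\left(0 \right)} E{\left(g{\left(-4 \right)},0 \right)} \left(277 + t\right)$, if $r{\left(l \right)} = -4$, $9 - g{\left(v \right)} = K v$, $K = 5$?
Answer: $-89436$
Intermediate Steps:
$g{\left(v \right)} = 9 - 5 v$
$t = -20$ ($t = -4 + \left(\left(-106 + 125\right) - 35\right) = -4 + \left(19 - 35\right) = -4 - 16 = -20$)
$3 r{\left(0 \right)} E{\left(g{\left(-4 \right)},0 \right)} \left(277 + t\right) = 3 \left(-4\right) \left(9 - -20\right) \left(277 - 20\right) = - 12 \left(9 + 20\right) 257 = \left(-12\right) 29 \cdot 257 = \left(-348\right) 257 = -89436$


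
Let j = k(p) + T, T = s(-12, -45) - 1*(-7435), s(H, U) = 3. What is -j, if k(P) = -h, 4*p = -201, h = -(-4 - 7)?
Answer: -7427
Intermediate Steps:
h = 11 (h = -1*(-11) = 11)
p = -201/4 (p = (¼)*(-201) = -201/4 ≈ -50.250)
k(P) = -11 (k(P) = -1*11 = -11)
T = 7438 (T = 3 - 1*(-7435) = 3 + 7435 = 7438)
j = 7427 (j = -11 + 7438 = 7427)
-j = -1*7427 = -7427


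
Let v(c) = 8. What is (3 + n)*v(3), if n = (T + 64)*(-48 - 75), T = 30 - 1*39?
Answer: -54096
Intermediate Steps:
T = -9 (T = 30 - 39 = -9)
n = -6765 (n = (-9 + 64)*(-48 - 75) = 55*(-123) = -6765)
(3 + n)*v(3) = (3 - 6765)*8 = -6762*8 = -54096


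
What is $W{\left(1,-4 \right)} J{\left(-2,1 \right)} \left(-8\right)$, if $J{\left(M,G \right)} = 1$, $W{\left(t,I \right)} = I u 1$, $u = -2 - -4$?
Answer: $64$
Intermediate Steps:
$u = 2$ ($u = -2 + 4 = 2$)
$W{\left(t,I \right)} = 2 I$ ($W{\left(t,I \right)} = I 2 \cdot 1 = 2 I 1 = 2 I$)
$W{\left(1,-4 \right)} J{\left(-2,1 \right)} \left(-8\right) = 2 \left(-4\right) 1 \left(-8\right) = \left(-8\right) 1 \left(-8\right) = \left(-8\right) \left(-8\right) = 64$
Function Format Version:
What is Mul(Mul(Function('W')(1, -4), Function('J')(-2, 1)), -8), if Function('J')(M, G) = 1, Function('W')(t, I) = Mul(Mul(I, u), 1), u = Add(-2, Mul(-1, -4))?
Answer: 64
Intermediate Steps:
u = 2 (u = Add(-2, 4) = 2)
Function('W')(t, I) = Mul(2, I) (Function('W')(t, I) = Mul(Mul(I, 2), 1) = Mul(Mul(2, I), 1) = Mul(2, I))
Mul(Mul(Function('W')(1, -4), Function('J')(-2, 1)), -8) = Mul(Mul(Mul(2, -4), 1), -8) = Mul(Mul(-8, 1), -8) = Mul(-8, -8) = 64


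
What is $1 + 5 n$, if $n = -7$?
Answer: $-34$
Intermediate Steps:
$1 + 5 n = 1 + 5 \left(-7\right) = 1 - 35 = -34$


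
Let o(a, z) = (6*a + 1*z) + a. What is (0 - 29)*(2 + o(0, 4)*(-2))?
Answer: 174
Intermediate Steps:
o(a, z) = z + 7*a (o(a, z) = (6*a + z) + a = (z + 6*a) + a = z + 7*a)
(0 - 29)*(2 + o(0, 4)*(-2)) = (0 - 29)*(2 + (4 + 7*0)*(-2)) = -29*(2 + (4 + 0)*(-2)) = -29*(2 + 4*(-2)) = -29*(2 - 8) = -29*(-6) = 174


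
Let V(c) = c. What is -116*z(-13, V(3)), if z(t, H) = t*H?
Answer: 4524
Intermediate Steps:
z(t, H) = H*t
-116*z(-13, V(3)) = -348*(-13) = -116*(-39) = 4524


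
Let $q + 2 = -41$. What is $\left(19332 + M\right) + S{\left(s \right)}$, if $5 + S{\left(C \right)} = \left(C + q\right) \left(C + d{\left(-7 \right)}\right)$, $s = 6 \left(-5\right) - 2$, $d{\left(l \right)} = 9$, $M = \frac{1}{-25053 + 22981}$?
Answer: $\frac{43619743}{2072} \approx 21052.0$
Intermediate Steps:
$M = - \frac{1}{2072}$ ($M = \frac{1}{-2072} = - \frac{1}{2072} \approx -0.00048263$)
$q = -43$ ($q = -2 - 41 = -43$)
$s = -32$ ($s = -30 - 2 = -32$)
$S{\left(C \right)} = -5 + \left(-43 + C\right) \left(9 + C\right)$ ($S{\left(C \right)} = -5 + \left(C - 43\right) \left(C + 9\right) = -5 + \left(-43 + C\right) \left(9 + C\right)$)
$\left(19332 + M\right) + S{\left(s \right)} = \left(19332 - \frac{1}{2072}\right) - \left(-696 - 1024\right) = \frac{40055903}{2072} + \left(-392 + 1024 + 1088\right) = \frac{40055903}{2072} + 1720 = \frac{43619743}{2072}$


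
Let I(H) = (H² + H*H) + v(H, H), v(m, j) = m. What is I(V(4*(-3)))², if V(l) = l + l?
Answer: 1272384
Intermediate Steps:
V(l) = 2*l
I(H) = H + 2*H² (I(H) = (H² + H*H) + H = (H² + H²) + H = 2*H² + H = H + 2*H²)
I(V(4*(-3)))² = ((2*(4*(-3)))*(1 + 2*(2*(4*(-3)))))² = ((2*(-12))*(1 + 2*(2*(-12))))² = (-24*(1 + 2*(-24)))² = (-24*(1 - 48))² = (-24*(-47))² = 1128² = 1272384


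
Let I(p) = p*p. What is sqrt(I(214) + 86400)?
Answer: 2*sqrt(33049) ≈ 363.59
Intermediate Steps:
I(p) = p**2
sqrt(I(214) + 86400) = sqrt(214**2 + 86400) = sqrt(45796 + 86400) = sqrt(132196) = 2*sqrt(33049)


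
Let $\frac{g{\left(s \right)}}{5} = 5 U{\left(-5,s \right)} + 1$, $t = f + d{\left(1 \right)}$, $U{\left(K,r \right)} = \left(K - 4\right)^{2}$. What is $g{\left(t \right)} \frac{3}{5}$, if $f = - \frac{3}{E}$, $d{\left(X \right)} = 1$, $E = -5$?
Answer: $1218$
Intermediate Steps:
$f = \frac{3}{5}$ ($f = - \frac{3}{-5} = \left(-3\right) \left(- \frac{1}{5}\right) = \frac{3}{5} \approx 0.6$)
$U{\left(K,r \right)} = \left(-4 + K\right)^{2}$
$t = \frac{8}{5}$ ($t = \frac{3}{5} + 1 = \frac{8}{5} \approx 1.6$)
$g{\left(s \right)} = 2030$ ($g{\left(s \right)} = 5 \left(5 \left(-4 - 5\right)^{2} + 1\right) = 5 \left(5 \left(-9\right)^{2} + 1\right) = 5 \left(5 \cdot 81 + 1\right) = 5 \left(405 + 1\right) = 5 \cdot 406 = 2030$)
$g{\left(t \right)} \frac{3}{5} = 2030 \cdot \frac{3}{5} = 1218$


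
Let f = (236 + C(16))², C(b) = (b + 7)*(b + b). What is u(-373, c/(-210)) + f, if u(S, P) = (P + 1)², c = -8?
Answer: 10416255481/11025 ≈ 9.4479e+5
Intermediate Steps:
C(b) = 2*b*(7 + b) (C(b) = (7 + b)*(2*b) = 2*b*(7 + b))
u(S, P) = (1 + P)²
f = 944784 (f = (236 + 2*16*(7 + 16))² = (236 + 2*16*23)² = (236 + 736)² = 972² = 944784)
u(-373, c/(-210)) + f = (1 - 8/(-210))² + 944784 = (1 - 8*(-1/210))² + 944784 = (1 + 4/105)² + 944784 = (109/105)² + 944784 = 11881/11025 + 944784 = 10416255481/11025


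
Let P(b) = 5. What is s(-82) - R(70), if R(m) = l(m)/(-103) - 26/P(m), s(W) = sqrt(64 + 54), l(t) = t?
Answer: 3028/515 + sqrt(118) ≈ 16.742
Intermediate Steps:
s(W) = sqrt(118)
R(m) = -26/5 - m/103 (R(m) = m/(-103) - 26/5 = m*(-1/103) - 26*1/5 = -m/103 - 26/5 = -26/5 - m/103)
s(-82) - R(70) = sqrt(118) - (-26/5 - 1/103*70) = sqrt(118) - (-26/5 - 70/103) = sqrt(118) - 1*(-3028/515) = sqrt(118) + 3028/515 = 3028/515 + sqrt(118)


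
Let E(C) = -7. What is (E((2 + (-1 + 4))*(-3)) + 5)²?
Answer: 4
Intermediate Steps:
(E((2 + (-1 + 4))*(-3)) + 5)² = (-7 + 5)² = (-2)² = 4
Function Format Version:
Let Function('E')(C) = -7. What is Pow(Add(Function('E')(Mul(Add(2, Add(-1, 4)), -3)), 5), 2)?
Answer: 4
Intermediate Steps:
Pow(Add(Function('E')(Mul(Add(2, Add(-1, 4)), -3)), 5), 2) = Pow(Add(-7, 5), 2) = Pow(-2, 2) = 4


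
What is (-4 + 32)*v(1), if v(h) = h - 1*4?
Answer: -84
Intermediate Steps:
v(h) = -4 + h (v(h) = h - 4 = -4 + h)
(-4 + 32)*v(1) = (-4 + 32)*(-4 + 1) = 28*(-3) = -84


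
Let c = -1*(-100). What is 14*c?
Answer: 1400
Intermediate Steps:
c = 100
14*c = 14*100 = 1400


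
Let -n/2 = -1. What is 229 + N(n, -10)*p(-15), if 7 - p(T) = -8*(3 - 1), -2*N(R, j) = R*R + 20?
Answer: -47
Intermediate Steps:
n = 2 (n = -2*(-1) = 2)
N(R, j) = -10 - R²/2 (N(R, j) = -(R*R + 20)/2 = -(R² + 20)/2 = -(20 + R²)/2 = -10 - R²/2)
p(T) = 23 (p(T) = 7 - (-4)*2*(3 - 1) = 7 - (-4)*2*2 = 7 - (-4)*4 = 7 - 1*(-16) = 7 + 16 = 23)
229 + N(n, -10)*p(-15) = 229 + (-10 - ½*2²)*23 = 229 + (-10 - ½*4)*23 = 229 + (-10 - 2)*23 = 229 - 12*23 = 229 - 276 = -47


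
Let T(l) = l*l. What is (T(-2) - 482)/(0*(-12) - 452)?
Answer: 239/226 ≈ 1.0575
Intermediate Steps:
T(l) = l²
(T(-2) - 482)/(0*(-12) - 452) = ((-2)² - 482)/(0*(-12) - 452) = (4 - 482)/(0 - 452) = -478/(-452) = -478*(-1/452) = 239/226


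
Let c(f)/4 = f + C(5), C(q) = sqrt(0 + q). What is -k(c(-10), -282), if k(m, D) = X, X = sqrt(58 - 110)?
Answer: -2*I*sqrt(13) ≈ -7.2111*I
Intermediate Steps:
C(q) = sqrt(q)
c(f) = 4*f + 4*sqrt(5) (c(f) = 4*(f + sqrt(5)) = 4*f + 4*sqrt(5))
X = 2*I*sqrt(13) (X = sqrt(-52) = 2*I*sqrt(13) ≈ 7.2111*I)
k(m, D) = 2*I*sqrt(13)
-k(c(-10), -282) = -2*I*sqrt(13)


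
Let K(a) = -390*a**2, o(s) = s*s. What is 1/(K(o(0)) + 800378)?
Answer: 1/800378 ≈ 1.2494e-6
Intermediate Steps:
o(s) = s**2
1/(K(o(0)) + 800378) = 1/(-390*(0**2)**2 + 800378) = 1/(-390*0**2 + 800378) = 1/(-390*0 + 800378) = 1/(0 + 800378) = 1/800378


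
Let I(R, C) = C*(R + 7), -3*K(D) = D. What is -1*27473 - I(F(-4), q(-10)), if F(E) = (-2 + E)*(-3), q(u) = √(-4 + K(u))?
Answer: -27473 - 25*I*√6/3 ≈ -27473.0 - 20.412*I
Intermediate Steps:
K(D) = -D/3
q(u) = √(-4 - u/3)
F(E) = 6 - 3*E
I(R, C) = C*(7 + R)
-1*27473 - I(F(-4), q(-10)) = -1*27473 - √(-36 - 3*(-10))/3*(7 + (6 - 3*(-4))) = -27473 - √(-36 + 30)/3*(7 + (6 + 12)) = -27473 - √(-6)/3*(7 + 18) = -27473 - (I*√6)/3*25 = -27473 - I*√6/3*25 = -27473 - 25*I*√6/3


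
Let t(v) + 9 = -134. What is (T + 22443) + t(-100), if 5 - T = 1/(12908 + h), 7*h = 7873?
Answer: 2190997838/98229 ≈ 22305.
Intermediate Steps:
h = 7873/7 (h = (⅐)*7873 = 7873/7 ≈ 1124.7)
t(v) = -143 (t(v) = -9 - 134 = -143)
T = 491138/98229 (T = 5 - 1/(12908 + 7873/7) = 5 - 1/98229/7 = 5 - 1*7/98229 = 5 - 7/98229 = 491138/98229 ≈ 4.9999)
(T + 22443) + t(-100) = (491138/98229 + 22443) - 143 = 2205044585/98229 - 143 = 2190997838/98229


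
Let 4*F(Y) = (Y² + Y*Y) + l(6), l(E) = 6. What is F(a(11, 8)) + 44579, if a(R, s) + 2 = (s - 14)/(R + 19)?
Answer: 1114573/25 ≈ 44583.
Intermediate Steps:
a(R, s) = -2 + (-14 + s)/(19 + R) (a(R, s) = -2 + (s - 14)/(R + 19) = -2 + (-14 + s)/(19 + R))
F(Y) = 3/2 + Y²/2 (F(Y) = ((Y² + Y*Y) + 6)/4 = ((Y² + Y²) + 6)/4 = (2*Y² + 6)/4 = (6 + 2*Y²)/4 = 3/2 + Y²/2)
F(a(11, 8)) + 44579 = (3/2 + ((-52 + 8 - 2*11)/(19 + 11))²/2) + 44579 = (3/2 + ((-52 + 8 - 22)/30)²/2) + 44579 = (3/2 + ((1/30)*(-66))²/2) + 44579 = (3/2 + (-11/5)²/2) + 44579 = (3/2 + (½)*(121/25)) + 44579 = (3/2 + 121/50) + 44579 = 98/25 + 44579 = 1114573/25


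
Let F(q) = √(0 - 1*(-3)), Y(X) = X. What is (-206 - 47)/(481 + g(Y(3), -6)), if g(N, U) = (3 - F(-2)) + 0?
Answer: -122452/234253 - 253*√3/234253 ≈ -0.52460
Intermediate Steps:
F(q) = √3 (F(q) = √(0 + 3) = √3)
g(N, U) = 3 - √3 (g(N, U) = (3 - √3) + 0 = 3 - √3)
(-206 - 47)/(481 + g(Y(3), -6)) = (-206 - 47)/(481 + (3 - √3)) = -253/(484 - √3)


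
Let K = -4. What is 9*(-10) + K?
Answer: -94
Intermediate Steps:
9*(-10) + K = 9*(-10) - 4 = -90 - 4 = -94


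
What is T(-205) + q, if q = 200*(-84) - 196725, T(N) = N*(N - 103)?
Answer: -150385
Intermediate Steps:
T(N) = N*(-103 + N)
q = -213525 (q = -16800 - 196725 = -213525)
T(-205) + q = -205*(-103 - 205) - 213525 = -205*(-308) - 213525 = 63140 - 213525 = -150385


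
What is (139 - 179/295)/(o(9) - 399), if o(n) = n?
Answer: -20413/57525 ≈ -0.35485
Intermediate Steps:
(139 - 179/295)/(o(9) - 399) = (139 - 179/295)/(9 - 399) = (139 - 179*1/295)/(-390) = (139 - 179/295)*(-1/390) = (40826/295)*(-1/390) = -20413/57525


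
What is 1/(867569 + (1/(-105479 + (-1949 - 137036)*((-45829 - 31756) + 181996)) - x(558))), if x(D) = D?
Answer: 14511668314/12581776056589453 ≈ 1.1534e-6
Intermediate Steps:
1/(867569 + (1/(-105479 + (-1949 - 137036)*((-45829 - 31756) + 181996)) - x(558))) = 1/(867569 + (1/(-105479 + (-1949 - 137036)*((-45829 - 31756) + 181996)) - 1*558)) = 1/(867569 + (1/(-105479 - 138985*(-77585 + 181996)) - 558)) = 1/(867569 + (1/(-105479 - 138985*104411) - 558)) = 1/(867569 + (1/(-105479 - 14511562835) - 558)) = 1/(867569 + (1/(-14511668314) - 558)) = 1/(867569 + (-1/14511668314 - 558)) = 1/(867569 - 8097510919213/14511668314) = 1/(12581776056589453/14511668314) = 14511668314/12581776056589453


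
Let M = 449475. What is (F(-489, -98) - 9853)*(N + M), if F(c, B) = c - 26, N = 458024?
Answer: -9408949632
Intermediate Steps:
F(c, B) = -26 + c
(F(-489, -98) - 9853)*(N + M) = ((-26 - 489) - 9853)*(458024 + 449475) = (-515 - 9853)*907499 = -10368*907499 = -9408949632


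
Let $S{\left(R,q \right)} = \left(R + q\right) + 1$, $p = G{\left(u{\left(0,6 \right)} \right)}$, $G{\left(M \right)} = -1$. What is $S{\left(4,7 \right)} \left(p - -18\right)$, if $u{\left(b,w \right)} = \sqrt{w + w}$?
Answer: $204$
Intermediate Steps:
$u{\left(b,w \right)} = \sqrt{2} \sqrt{w}$ ($u{\left(b,w \right)} = \sqrt{2 w} = \sqrt{2} \sqrt{w}$)
$p = -1$
$S{\left(R,q \right)} = 1 + R + q$
$S{\left(4,7 \right)} \left(p - -18\right) = \left(1 + 4 + 7\right) \left(-1 - -18\right) = 12 \left(-1 + 18\right) = 12 \cdot 17 = 204$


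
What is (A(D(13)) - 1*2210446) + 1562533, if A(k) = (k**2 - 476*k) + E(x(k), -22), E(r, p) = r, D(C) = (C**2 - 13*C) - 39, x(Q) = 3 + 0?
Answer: -627825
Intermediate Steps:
x(Q) = 3
D(C) = -39 + C**2 - 13*C
A(k) = 3 + k**2 - 476*k (A(k) = (k**2 - 476*k) + 3 = 3 + k**2 - 476*k)
(A(D(13)) - 1*2210446) + 1562533 = ((3 + (-39 + 13**2 - 13*13)**2 - 476*(-39 + 13**2 - 13*13)) - 1*2210446) + 1562533 = ((3 + (-39 + 169 - 169)**2 - 476*(-39 + 169 - 169)) - 2210446) + 1562533 = ((3 + (-39)**2 - 476*(-39)) - 2210446) + 1562533 = ((3 + 1521 + 18564) - 2210446) + 1562533 = (20088 - 2210446) + 1562533 = -2190358 + 1562533 = -627825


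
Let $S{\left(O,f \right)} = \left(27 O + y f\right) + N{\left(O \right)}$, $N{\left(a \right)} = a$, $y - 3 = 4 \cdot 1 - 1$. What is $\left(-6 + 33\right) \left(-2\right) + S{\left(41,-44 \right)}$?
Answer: $830$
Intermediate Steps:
$y = 6$ ($y = 3 + \left(4 \cdot 1 - 1\right) = 3 + \left(4 - 1\right) = 3 + 3 = 6$)
$S{\left(O,f \right)} = 6 f + 28 O$ ($S{\left(O,f \right)} = \left(27 O + 6 f\right) + O = \left(6 f + 27 O\right) + O = 6 f + 28 O$)
$\left(-6 + 33\right) \left(-2\right) + S{\left(41,-44 \right)} = \left(-6 + 33\right) \left(-2\right) + \left(6 \left(-44\right) + 28 \cdot 41\right) = 27 \left(-2\right) + \left(-264 + 1148\right) = -54 + 884 = 830$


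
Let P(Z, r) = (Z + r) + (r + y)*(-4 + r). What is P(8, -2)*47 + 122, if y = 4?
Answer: -160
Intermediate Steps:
P(Z, r) = Z + r + (-4 + r)*(4 + r) (P(Z, r) = (Z + r) + (r + 4)*(-4 + r) = (Z + r) + (4 + r)*(-4 + r) = (Z + r) + (-4 + r)*(4 + r) = Z + r + (-4 + r)*(4 + r))
P(8, -2)*47 + 122 = (-16 + 8 - 2 + (-2)²)*47 + 122 = (-16 + 8 - 2 + 4)*47 + 122 = -6*47 + 122 = -282 + 122 = -160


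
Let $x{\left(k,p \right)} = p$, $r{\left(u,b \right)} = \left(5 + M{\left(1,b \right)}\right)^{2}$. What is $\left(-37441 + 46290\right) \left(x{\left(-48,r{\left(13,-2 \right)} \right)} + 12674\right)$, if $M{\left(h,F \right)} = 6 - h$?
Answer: $113037126$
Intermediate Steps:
$r{\left(u,b \right)} = 100$ ($r{\left(u,b \right)} = \left(5 + \left(6 - 1\right)\right)^{2} = \left(5 + 5\right)^{2} = 10^{2} = 100$)
$\left(-37441 + 46290\right) \left(x{\left(-48,r{\left(13,-2 \right)} \right)} + 12674\right) = \left(-37441 + 46290\right) \left(100 + 12674\right) = 8849 \cdot 12774 = 113037126$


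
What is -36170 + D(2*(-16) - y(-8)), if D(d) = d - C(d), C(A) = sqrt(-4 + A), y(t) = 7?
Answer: -36209 - I*sqrt(43) ≈ -36209.0 - 6.5574*I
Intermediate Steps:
D(d) = d - sqrt(-4 + d)
-36170 + D(2*(-16) - y(-8)) = -36170 + ((2*(-16) - 1*7) - sqrt(-4 + (2*(-16) - 1*7))) = -36170 + ((-32 - 7) - sqrt(-4 + (-32 - 7))) = -36170 + (-39 - sqrt(-4 - 39)) = -36170 + (-39 - sqrt(-43)) = -36170 + (-39 - I*sqrt(43)) = -36209 - I*sqrt(43)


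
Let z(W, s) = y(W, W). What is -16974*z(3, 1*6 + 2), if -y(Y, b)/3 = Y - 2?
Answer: 50922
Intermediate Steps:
y(Y, b) = 6 - 3*Y (y(Y, b) = -3*(Y - 2) = -3*(-2 + Y) = 6 - 3*Y)
z(W, s) = 6 - 3*W
-16974*z(3, 1*6 + 2) = -16974*(6 - 3*3) = -16974*(6 - 9) = -16974*(-3) = 50922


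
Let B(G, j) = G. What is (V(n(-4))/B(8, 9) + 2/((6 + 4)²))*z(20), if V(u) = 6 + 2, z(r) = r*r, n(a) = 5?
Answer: 408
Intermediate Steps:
z(r) = r²
V(u) = 8
(V(n(-4))/B(8, 9) + 2/((6 + 4)²))*z(20) = (8/8 + 2/((6 + 4)²))*20² = (8*(⅛) + 2/(10²))*400 = (1 + 2/100)*400 = (1 + 2*(1/100))*400 = (1 + 1/50)*400 = (51/50)*400 = 408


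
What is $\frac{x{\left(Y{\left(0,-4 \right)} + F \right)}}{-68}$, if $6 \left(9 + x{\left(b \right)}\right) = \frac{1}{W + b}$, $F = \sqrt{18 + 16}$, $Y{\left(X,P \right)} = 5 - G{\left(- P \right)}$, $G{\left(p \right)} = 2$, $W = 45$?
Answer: $\frac{10211}{77180} + \frac{\sqrt{34}}{926160} \approx 0.13231$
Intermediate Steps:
$Y{\left(X,P \right)} = 3$ ($Y{\left(X,P \right)} = 5 - 2 = 3$)
$F = \sqrt{34} \approx 5.8309$
$x{\left(b \right)} = -9 + \frac{1}{6 \left(45 + b\right)}$
$\frac{x{\left(Y{\left(0,-4 \right)} + F \right)}}{-68} = \frac{\frac{1}{6} \frac{1}{45 + \left(3 + \sqrt{34}\right)} \left(-2429 - 54 \left(3 + \sqrt{34}\right)\right)}{-68} = \frac{-2429 - \left(162 + 54 \sqrt{34}\right)}{6 \left(48 + \sqrt{34}\right)} \left(- \frac{1}{68}\right) = \frac{-2591 - 54 \sqrt{34}}{6 \left(48 + \sqrt{34}\right)} \left(- \frac{1}{68}\right) = - \frac{-2591 - 54 \sqrt{34}}{408 \left(48 + \sqrt{34}\right)}$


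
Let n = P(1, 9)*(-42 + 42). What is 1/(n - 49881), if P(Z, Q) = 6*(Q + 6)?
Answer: -1/49881 ≈ -2.0048e-5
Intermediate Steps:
P(Z, Q) = 36 + 6*Q (P(Z, Q) = 6*(6 + Q) = 36 + 6*Q)
n = 0 (n = (36 + 6*9)*(-42 + 42) = (36 + 54)*0 = 90*0 = 0)
1/(n - 49881) = 1/(0 - 49881) = 1/(-49881) = -1/49881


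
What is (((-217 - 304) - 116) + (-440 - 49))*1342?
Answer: -1511092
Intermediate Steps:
(((-217 - 304) - 116) + (-440 - 49))*1342 = ((-521 - 116) - 489)*1342 = (-637 - 489)*1342 = -1126*1342 = -1511092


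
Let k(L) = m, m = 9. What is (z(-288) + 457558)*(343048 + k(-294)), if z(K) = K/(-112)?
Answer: 1098785498668/7 ≈ 1.5697e+11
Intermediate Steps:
k(L) = 9
z(K) = -K/112 (z(K) = K*(-1/112) = -K/112)
(z(-288) + 457558)*(343048 + k(-294)) = (-1/112*(-288) + 457558)*(343048 + 9) = (18/7 + 457558)*343057 = (3202924/7)*343057 = 1098785498668/7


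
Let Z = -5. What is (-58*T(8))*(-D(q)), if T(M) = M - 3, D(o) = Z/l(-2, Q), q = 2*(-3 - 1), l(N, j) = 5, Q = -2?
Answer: -290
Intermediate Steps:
q = -8 (q = 2*(-4) = -8)
D(o) = -1 (D(o) = -5/5 = -5*⅕ = -1)
T(M) = -3 + M
(-58*T(8))*(-D(q)) = (-58*(-3 + 8))*(-1*(-1)) = -58*5*1 = -290*1 = -290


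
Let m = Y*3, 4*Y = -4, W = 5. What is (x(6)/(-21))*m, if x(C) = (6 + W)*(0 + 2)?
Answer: 22/7 ≈ 3.1429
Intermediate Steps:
Y = -1 (Y = (¼)*(-4) = -1)
m = -3 (m = -1*3 = -3)
x(C) = 22 (x(C) = (6 + 5)*(0 + 2) = 11*2 = 22)
(x(6)/(-21))*m = (22/(-21))*(-3) = (22*(-1/21))*(-3) = -22/21*(-3) = 22/7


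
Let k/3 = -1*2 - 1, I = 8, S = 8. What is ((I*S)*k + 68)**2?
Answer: 258064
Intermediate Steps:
k = -9 (k = 3*(-1*2 - 1) = 3*(-2 - 1) = 3*(-3) = -9)
((I*S)*k + 68)**2 = ((8*8)*(-9) + 68)**2 = (64*(-9) + 68)**2 = (-576 + 68)**2 = (-508)**2 = 258064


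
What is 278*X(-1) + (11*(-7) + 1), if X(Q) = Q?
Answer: -354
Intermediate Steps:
278*X(-1) + (11*(-7) + 1) = 278*(-1) + (11*(-7) + 1) = -278 + (-77 + 1) = -278 - 76 = -354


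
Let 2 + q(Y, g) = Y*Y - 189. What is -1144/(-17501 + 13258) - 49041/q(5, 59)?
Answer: 208270867/704338 ≈ 295.70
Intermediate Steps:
q(Y, g) = -191 + Y² (q(Y, g) = -2 + (Y*Y - 189) = -2 + (Y² - 189) = -2 + (-189 + Y²) = -191 + Y²)
-1144/(-17501 + 13258) - 49041/q(5, 59) = -1144/(-17501 + 13258) - 49041/(-191 + 5²) = -1144/(-4243) - 49041/(-191 + 25) = -1144*(-1/4243) - 49041/(-166) = 1144/4243 - 49041*(-1/166) = 1144/4243 + 49041/166 = 208270867/704338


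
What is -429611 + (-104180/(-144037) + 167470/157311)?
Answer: -9734345230320407/22658604507 ≈ -4.2961e+5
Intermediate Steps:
-429611 + (-104180/(-144037) + 167470/157311) = -429611 + (-104180*(-1/144037) + 167470*(1/157311)) = -429611 + (104180/144037 + 167470/157311) = -429611 + 40510536370/22658604507 = -9734345230320407/22658604507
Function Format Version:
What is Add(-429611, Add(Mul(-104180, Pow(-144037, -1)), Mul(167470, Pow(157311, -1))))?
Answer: Rational(-9734345230320407, 22658604507) ≈ -4.2961e+5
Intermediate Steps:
Add(-429611, Add(Mul(-104180, Pow(-144037, -1)), Mul(167470, Pow(157311, -1)))) = Add(-429611, Add(Mul(-104180, Rational(-1, 144037)), Mul(167470, Rational(1, 157311)))) = Add(-429611, Add(Rational(104180, 144037), Rational(167470, 157311))) = Add(-429611, Rational(40510536370, 22658604507)) = Rational(-9734345230320407, 22658604507)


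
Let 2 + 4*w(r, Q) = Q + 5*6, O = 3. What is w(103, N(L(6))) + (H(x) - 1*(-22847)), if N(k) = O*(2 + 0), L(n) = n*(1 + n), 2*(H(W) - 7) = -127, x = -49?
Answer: 22799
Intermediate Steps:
H(W) = -113/2 (H(W) = 7 + (1/2)*(-127) = 7 - 127/2 = -113/2)
N(k) = 6 (N(k) = 3*(2 + 0) = 3*2 = 6)
w(r, Q) = 7 + Q/4 (w(r, Q) = -1/2 + (Q + 5*6)/4 = -1/2 + (Q + 30)/4 = -1/2 + (30 + Q)/4 = -1/2 + (15/2 + Q/4) = 7 + Q/4)
w(103, N(L(6))) + (H(x) - 1*(-22847)) = (7 + (1/4)*6) + (-113/2 - 1*(-22847)) = (7 + 3/2) + (-113/2 + 22847) = 17/2 + 45581/2 = 22799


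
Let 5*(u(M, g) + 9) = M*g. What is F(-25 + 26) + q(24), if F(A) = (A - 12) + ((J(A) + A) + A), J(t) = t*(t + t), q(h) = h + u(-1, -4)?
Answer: 44/5 ≈ 8.8000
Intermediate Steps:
u(M, g) = -9 + M*g/5 (u(M, g) = -9 + (M*g)/5 = -9 + M*g/5)
q(h) = -41/5 + h (q(h) = h + (-9 + (⅕)*(-1)*(-4)) = h + (-9 + ⅘) = h - 41/5 = -41/5 + h)
J(t) = 2*t² (J(t) = t*(2*t) = 2*t²)
F(A) = -12 + 2*A² + 3*A (F(A) = (A - 12) + ((2*A² + A) + A) = (-12 + A) + ((A + 2*A²) + A) = (-12 + A) + (2*A + 2*A²) = -12 + 2*A² + 3*A)
F(-25 + 26) + q(24) = (-12 + 2*(-25 + 26)² + 3*(-25 + 26)) + (-41/5 + 24) = (-12 + 2*1² + 3*1) + 79/5 = (-12 + 2*1 + 3) + 79/5 = (-12 + 2 + 3) + 79/5 = -7 + 79/5 = 44/5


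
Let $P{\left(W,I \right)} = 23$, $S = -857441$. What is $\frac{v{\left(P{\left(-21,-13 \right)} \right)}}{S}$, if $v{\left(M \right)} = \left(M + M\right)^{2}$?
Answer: $- \frac{2116}{857441} \approx -0.0024678$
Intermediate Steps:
$v{\left(M \right)} = 4 M^{2}$ ($v{\left(M \right)} = \left(2 M\right)^{2} = 4 M^{2}$)
$\frac{v{\left(P{\left(-21,-13 \right)} \right)}}{S} = \frac{4 \cdot 23^{2}}{-857441} = 4 \cdot 529 \left(- \frac{1}{857441}\right) = 2116 \left(- \frac{1}{857441}\right) = - \frac{2116}{857441}$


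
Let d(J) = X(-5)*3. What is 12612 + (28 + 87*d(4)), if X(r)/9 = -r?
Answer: 24385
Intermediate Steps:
X(r) = -9*r (X(r) = 9*(-r) = -9*r)
d(J) = 135 (d(J) = -9*(-5)*3 = 45*3 = 135)
12612 + (28 + 87*d(4)) = 12612 + (28 + 87*135) = 12612 + (28 + 11745) = 12612 + 11773 = 24385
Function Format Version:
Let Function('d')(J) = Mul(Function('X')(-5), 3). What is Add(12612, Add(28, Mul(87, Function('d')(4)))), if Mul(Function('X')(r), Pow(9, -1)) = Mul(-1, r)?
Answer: 24385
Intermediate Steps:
Function('X')(r) = Mul(-9, r) (Function('X')(r) = Mul(9, Mul(-1, r)) = Mul(-9, r))
Function('d')(J) = 135 (Function('d')(J) = Mul(Mul(-9, -5), 3) = Mul(45, 3) = 135)
Add(12612, Add(28, Mul(87, Function('d')(4)))) = Add(12612, Add(28, Mul(87, 135))) = Add(12612, Add(28, 11745)) = Add(12612, 11773) = 24385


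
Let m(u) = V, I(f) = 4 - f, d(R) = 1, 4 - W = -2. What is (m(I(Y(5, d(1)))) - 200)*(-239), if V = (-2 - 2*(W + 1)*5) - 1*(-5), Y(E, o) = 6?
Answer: 63813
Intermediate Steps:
W = 6 (W = 4 - 1*(-2) = 4 + 2 = 6)
V = -67 (V = (-2 - 2*(6 + 1)*5) - 1*(-5) = (-2 - 2*7*5) + 5 = (-2 - 14*5) + 5 = (-2 - 70) + 5 = -72 + 5 = -67)
m(u) = -67
(m(I(Y(5, d(1)))) - 200)*(-239) = (-67 - 200)*(-239) = -267*(-239) = 63813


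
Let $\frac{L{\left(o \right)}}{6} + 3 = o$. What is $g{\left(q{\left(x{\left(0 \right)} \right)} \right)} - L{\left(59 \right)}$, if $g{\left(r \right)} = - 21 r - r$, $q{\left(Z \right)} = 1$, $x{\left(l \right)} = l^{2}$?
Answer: $-358$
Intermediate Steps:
$L{\left(o \right)} = -18 + 6 o$
$g{\left(r \right)} = - 22 r$
$g{\left(q{\left(x{\left(0 \right)} \right)} \right)} - L{\left(59 \right)} = \left(-22\right) 1 - \left(-18 + 6 \cdot 59\right) = -22 - \left(-18 + 354\right) = -22 - 336 = -358$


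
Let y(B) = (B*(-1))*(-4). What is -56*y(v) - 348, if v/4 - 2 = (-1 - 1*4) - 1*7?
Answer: 8612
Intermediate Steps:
v = -40 (v = 8 + 4*((-1 - 1*4) - 1*7) = 8 + 4*((-1 - 4) - 7) = 8 + 4*(-5 - 7) = 8 + 4*(-12) = 8 - 48 = -40)
y(B) = 4*B (y(B) = -B*(-4) = 4*B)
-56*y(v) - 348 = -224*(-40) - 348 = -56*(-160) - 348 = 8960 - 348 = 8612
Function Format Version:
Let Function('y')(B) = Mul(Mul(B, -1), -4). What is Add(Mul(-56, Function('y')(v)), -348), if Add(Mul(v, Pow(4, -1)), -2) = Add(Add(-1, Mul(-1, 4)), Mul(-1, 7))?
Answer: 8612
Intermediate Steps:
v = -40 (v = Add(8, Mul(4, Add(Add(-1, Mul(-1, 4)), Mul(-1, 7)))) = Add(8, Mul(4, Add(Add(-1, -4), -7))) = Add(8, Mul(4, Add(-5, -7))) = Add(8, Mul(4, -12)) = Add(8, -48) = -40)
Function('y')(B) = Mul(4, B) (Function('y')(B) = Mul(Mul(-1, B), -4) = Mul(4, B))
Add(Mul(-56, Function('y')(v)), -348) = Add(Mul(-56, Mul(4, -40)), -348) = Add(Mul(-56, -160), -348) = Add(8960, -348) = 8612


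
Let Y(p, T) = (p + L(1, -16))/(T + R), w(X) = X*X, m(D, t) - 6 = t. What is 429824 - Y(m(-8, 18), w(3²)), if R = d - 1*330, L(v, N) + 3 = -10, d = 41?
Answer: 89403403/208 ≈ 4.2982e+5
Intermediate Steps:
m(D, t) = 6 + t
L(v, N) = -13 (L(v, N) = -3 - 10 = -13)
R = -289 (R = 41 - 1*330 = 41 - 330 = -289)
w(X) = X²
Y(p, T) = (-13 + p)/(-289 + T) (Y(p, T) = (p - 13)/(T - 289) = (-13 + p)/(-289 + T))
429824 - Y(m(-8, 18), w(3²)) = 429824 - (-13 + (6 + 18))/(-289 + (3²)²) = 429824 - (-13 + 24)/(-289 + 9²) = 429824 - 11/(-289 + 81) = 429824 - 11/(-208) = 429824 - (-1)*11/208 = 429824 - 1*(-11/208) = 429824 + 11/208 = 89403403/208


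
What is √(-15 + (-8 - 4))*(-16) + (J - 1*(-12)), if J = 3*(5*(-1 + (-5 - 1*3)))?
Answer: -123 - 48*I*√3 ≈ -123.0 - 83.138*I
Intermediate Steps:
J = -135 (J = 3*(5*(-1 + (-5 - 3))) = 3*(5*(-1 - 8)) = 3*(5*(-9)) = 3*(-45) = -135)
√(-15 + (-8 - 4))*(-16) + (J - 1*(-12)) = √(-15 + (-8 - 4))*(-16) + (-135 - 1*(-12)) = √(-15 - 12)*(-16) + (-135 + 12) = √(-27)*(-16) - 123 = (3*I*√3)*(-16) - 123 = -48*I*√3 - 123 = -123 - 48*I*√3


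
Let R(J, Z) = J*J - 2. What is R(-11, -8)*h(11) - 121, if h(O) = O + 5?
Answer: 1783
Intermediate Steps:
h(O) = 5 + O
R(J, Z) = -2 + J² (R(J, Z) = J² - 2 = -2 + J²)
R(-11, -8)*h(11) - 121 = (-2 + (-11)²)*(5 + 11) - 121 = (-2 + 121)*16 - 121 = 119*16 - 121 = 1904 - 121 = 1783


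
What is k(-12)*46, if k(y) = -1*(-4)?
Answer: 184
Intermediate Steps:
k(y) = 4
k(-12)*46 = 4*46 = 184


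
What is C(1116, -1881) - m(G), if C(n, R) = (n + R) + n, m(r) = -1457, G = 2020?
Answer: 1808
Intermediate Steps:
C(n, R) = R + 2*n (C(n, R) = (R + n) + n = R + 2*n)
C(1116, -1881) - m(G) = (-1881 + 2*1116) - 1*(-1457) = (-1881 + 2232) + 1457 = 351 + 1457 = 1808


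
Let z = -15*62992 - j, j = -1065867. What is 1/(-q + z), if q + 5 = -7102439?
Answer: 1/7223431 ≈ 1.3844e-7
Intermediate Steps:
q = -7102444 (q = -5 - 7102439 = -7102444)
z = 120987 (z = -15*62992 - 1*(-1065867) = -944880 + 1065867 = 120987)
1/(-q + z) = 1/(-1*(-7102444) + 120987) = 1/(7102444 + 120987) = 1/7223431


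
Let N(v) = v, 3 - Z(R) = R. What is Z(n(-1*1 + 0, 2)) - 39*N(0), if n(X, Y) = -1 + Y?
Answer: 2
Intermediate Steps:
Z(R) = 3 - R
Z(n(-1*1 + 0, 2)) - 39*N(0) = (3 - (-1 + 2)) - 39*0 = (3 - 1*1) + 0 = (3 - 1) + 0 = 2 + 0 = 2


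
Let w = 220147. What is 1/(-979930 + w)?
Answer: -1/759783 ≈ -1.3162e-6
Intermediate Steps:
1/(-979930 + w) = 1/(-979930 + 220147) = 1/(-759783) = -1/759783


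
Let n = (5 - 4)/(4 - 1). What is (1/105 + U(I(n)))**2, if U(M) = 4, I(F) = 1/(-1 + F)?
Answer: 177241/11025 ≈ 16.076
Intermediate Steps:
n = 1/3 ≈ 0.33333
(1/105 + U(I(n)))**2 = (1/105 + 4)**2 = (421/105)**2 = 177241/11025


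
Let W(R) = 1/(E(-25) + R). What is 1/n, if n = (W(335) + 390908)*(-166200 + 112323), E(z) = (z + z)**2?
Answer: -945/19902598066579 ≈ -4.7481e-11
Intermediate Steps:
E(z) = 4*z**2 (E(z) = (2*z)**2 = 4*z**2)
W(R) = 1/(2500 + R) (W(R) = 1/(4*(-25)**2 + R) = 1/(4*625 + R) = 1/(2500 + R))
n = -19902598066579/945 (n = (1/(2500 + 335) + 390908)*(-166200 + 112323) = (1/2835 + 390908)*(-53877) = (1108224181/2835)*(-53877) = -19902598066579/945 ≈ -2.1061e+10)
1/n = 1/(-19902598066579/945) = -945/19902598066579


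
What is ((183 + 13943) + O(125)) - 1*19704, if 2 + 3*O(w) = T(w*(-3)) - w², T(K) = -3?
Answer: -10788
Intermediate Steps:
O(w) = -5/3 - w²/3 (O(w) = -⅔ + (-3 - w²)/3 = -⅔ + (-1 - w²/3) = -5/3 - w²/3)
((183 + 13943) + O(125)) - 1*19704 = ((183 + 13943) + (-5/3 - ⅓*125²)) - 1*19704 = (14126 + (-5/3 - ⅓*15625)) - 19704 = (14126 + (-5/3 - 15625/3)) - 19704 = (14126 - 5210) - 19704 = 8916 - 19704 = -10788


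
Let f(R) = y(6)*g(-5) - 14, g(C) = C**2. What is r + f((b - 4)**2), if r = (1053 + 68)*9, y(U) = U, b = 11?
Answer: 10225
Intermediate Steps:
f(R) = 136 (f(R) = 6*(-5)**2 - 14 = 6*25 - 14 = 150 - 14 = 136)
r = 10089 (r = 1121*9 = 10089)
r + f((b - 4)**2) = 10089 + 136 = 10225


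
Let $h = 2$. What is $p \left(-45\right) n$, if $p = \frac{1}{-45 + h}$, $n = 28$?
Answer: $\frac{1260}{43} \approx 29.302$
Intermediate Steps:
$p = - \frac{1}{43}$ ($p = \frac{1}{-45 + 2} = \frac{1}{-43} = - \frac{1}{43} \approx -0.023256$)
$p \left(-45\right) n = \left(- \frac{1}{43}\right) \left(-45\right) 28 = \frac{45}{43} \cdot 28 = \frac{1260}{43}$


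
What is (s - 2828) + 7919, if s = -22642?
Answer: -17551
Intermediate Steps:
(s - 2828) + 7919 = (-22642 - 2828) + 7919 = -25470 + 7919 = -17551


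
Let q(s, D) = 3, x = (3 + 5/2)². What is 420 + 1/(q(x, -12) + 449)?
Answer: 189841/452 ≈ 420.00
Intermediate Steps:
x = 121/4 (x = (3 + 5*(½))² = (3 + 5/2)² = (11/2)² = 121/4 ≈ 30.250)
420 + 1/(q(x, -12) + 449) = 420 + 1/(3 + 449) = 420 + 1/452 = 189841/452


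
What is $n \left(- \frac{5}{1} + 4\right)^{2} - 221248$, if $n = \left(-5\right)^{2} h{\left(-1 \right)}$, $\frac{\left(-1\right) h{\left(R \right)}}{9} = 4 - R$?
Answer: $-222373$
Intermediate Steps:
$h{\left(R \right)} = -36 + 9 R$ ($h{\left(R \right)} = - 9 \left(4 - R\right) = -36 + 9 R$)
$n = -1125$ ($n = \left(-5\right)^{2} \left(-36 + 9 \left(-1\right)\right) = 25 \left(-36 - 9\right) = 25 \left(-45\right) = -1125$)
$n \left(- \frac{5}{1} + 4\right)^{2} - 221248 = - 1125 \left(- \frac{5}{1} + 4\right)^{2} - 221248 = - 1125 \left(\left(-5\right) 1 + 4\right)^{2} - 221248 = - 1125 \left(-5 + 4\right)^{2} - 221248 = - 1125 \left(-1\right)^{2} - 221248 = \left(-1125\right) 1 - 221248 = -1125 - 221248 = -222373$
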